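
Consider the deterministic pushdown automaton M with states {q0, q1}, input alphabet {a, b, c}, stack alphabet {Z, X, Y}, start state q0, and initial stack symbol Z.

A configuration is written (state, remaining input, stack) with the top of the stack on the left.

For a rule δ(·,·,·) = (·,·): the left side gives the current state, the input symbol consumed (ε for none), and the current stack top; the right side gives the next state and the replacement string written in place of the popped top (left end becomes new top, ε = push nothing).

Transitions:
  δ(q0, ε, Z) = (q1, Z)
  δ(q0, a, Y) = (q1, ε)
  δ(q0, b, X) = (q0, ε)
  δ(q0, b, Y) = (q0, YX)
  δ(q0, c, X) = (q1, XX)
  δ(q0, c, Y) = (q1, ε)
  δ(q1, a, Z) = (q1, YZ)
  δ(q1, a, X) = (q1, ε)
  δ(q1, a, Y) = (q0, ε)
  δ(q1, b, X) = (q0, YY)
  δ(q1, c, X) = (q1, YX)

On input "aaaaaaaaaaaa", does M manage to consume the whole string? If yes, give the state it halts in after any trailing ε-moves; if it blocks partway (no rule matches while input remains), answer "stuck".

(q0, aaaaaaaaaaaa, Z)
  ε-move, top Z: go to q1, push Z → (q1, aaaaaaaaaaaa, Z)
  read a, top Z: go to q1, push YZ → (q1, aaaaaaaaaaa, YZ)
  read a, top Y: go to q0, push ε → (q0, aaaaaaaaaa, Z)
  ε-move, top Z: go to q1, push Z → (q1, aaaaaaaaaa, Z)
  read a, top Z: go to q1, push YZ → (q1, aaaaaaaaa, YZ)
  read a, top Y: go to q0, push ε → (q0, aaaaaaaa, Z)
  ε-move, top Z: go to q1, push Z → (q1, aaaaaaaa, Z)
  read a, top Z: go to q1, push YZ → (q1, aaaaaaa, YZ)
  read a, top Y: go to q0, push ε → (q0, aaaaaa, Z)
  ε-move, top Z: go to q1, push Z → (q1, aaaaaa, Z)
  read a, top Z: go to q1, push YZ → (q1, aaaaa, YZ)
  read a, top Y: go to q0, push ε → (q0, aaaa, Z)
  ε-move, top Z: go to q1, push Z → (q1, aaaa, Z)
  read a, top Z: go to q1, push YZ → (q1, aaa, YZ)
  read a, top Y: go to q0, push ε → (q0, aa, Z)
  ε-move, top Z: go to q1, push Z → (q1, aa, Z)
  read a, top Z: go to q1, push YZ → (q1, a, YZ)
  read a, top Y: go to q0, push ε → (q0, ε, Z)
  ε-move, top Z: go to q1, push Z → (q1, ε, Z)
All input consumed; M is in state q1.

q1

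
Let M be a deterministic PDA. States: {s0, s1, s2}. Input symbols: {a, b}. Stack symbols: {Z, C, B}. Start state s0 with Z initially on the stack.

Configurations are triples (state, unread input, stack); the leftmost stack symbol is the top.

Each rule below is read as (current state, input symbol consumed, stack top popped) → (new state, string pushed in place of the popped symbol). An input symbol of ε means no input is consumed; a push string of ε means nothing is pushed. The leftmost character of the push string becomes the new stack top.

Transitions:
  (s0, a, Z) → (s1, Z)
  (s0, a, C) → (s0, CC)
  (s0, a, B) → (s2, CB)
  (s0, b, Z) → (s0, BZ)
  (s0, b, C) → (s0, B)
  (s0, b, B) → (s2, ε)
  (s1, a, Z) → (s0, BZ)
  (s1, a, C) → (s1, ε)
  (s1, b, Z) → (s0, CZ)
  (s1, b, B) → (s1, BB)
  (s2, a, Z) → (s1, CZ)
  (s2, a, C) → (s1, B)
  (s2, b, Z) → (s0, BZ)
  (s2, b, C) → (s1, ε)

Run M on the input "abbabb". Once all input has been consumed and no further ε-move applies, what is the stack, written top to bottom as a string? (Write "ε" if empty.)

(s0, abbabb, Z)
  read a, top Z: go to s1, push Z → (s1, bbabb, Z)
  read b, top Z: go to s0, push CZ → (s0, babb, CZ)
  read b, top C: go to s0, push B → (s0, abb, BZ)
  read a, top B: go to s2, push CB → (s2, bb, CBZ)
  read b, top C: go to s1, push ε → (s1, b, BZ)
  read b, top B: go to s1, push BB → (s1, ε, BBZ)
All input consumed in state s1 with stack BBZ.

BBZ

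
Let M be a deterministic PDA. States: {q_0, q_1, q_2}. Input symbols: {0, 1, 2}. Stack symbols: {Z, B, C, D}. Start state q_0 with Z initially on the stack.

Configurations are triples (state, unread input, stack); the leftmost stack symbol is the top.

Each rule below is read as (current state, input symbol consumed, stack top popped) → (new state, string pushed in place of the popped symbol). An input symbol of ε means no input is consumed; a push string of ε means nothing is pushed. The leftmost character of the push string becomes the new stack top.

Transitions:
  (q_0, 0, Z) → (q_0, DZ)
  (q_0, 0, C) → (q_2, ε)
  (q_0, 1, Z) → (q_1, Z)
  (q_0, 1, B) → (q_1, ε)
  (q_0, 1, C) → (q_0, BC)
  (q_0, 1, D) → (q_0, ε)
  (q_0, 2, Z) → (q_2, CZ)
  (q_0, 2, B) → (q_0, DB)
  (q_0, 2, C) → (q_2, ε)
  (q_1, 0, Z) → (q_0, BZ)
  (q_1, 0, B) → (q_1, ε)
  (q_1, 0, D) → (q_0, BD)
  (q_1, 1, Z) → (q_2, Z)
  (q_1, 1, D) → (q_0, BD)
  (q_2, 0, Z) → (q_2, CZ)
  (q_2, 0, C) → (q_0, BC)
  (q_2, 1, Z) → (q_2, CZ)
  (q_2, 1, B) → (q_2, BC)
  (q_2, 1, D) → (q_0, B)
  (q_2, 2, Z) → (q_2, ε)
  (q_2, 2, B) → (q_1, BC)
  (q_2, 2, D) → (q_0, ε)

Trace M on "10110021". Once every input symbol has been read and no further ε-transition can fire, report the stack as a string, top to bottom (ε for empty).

BCZ

(q_0, 10110021, Z)
  read 1, top Z: go to q_1, push Z → (q_1, 0110021, Z)
  read 0, top Z: go to q_0, push BZ → (q_0, 110021, BZ)
  read 1, top B: go to q_1, push ε → (q_1, 10021, Z)
  read 1, top Z: go to q_2, push Z → (q_2, 0021, Z)
  read 0, top Z: go to q_2, push CZ → (q_2, 021, CZ)
  read 0, top C: go to q_0, push BC → (q_0, 21, BCZ)
  read 2, top B: go to q_0, push DB → (q_0, 1, DBCZ)
  read 1, top D: go to q_0, push ε → (q_0, ε, BCZ)
All input consumed in state q_0 with stack BCZ.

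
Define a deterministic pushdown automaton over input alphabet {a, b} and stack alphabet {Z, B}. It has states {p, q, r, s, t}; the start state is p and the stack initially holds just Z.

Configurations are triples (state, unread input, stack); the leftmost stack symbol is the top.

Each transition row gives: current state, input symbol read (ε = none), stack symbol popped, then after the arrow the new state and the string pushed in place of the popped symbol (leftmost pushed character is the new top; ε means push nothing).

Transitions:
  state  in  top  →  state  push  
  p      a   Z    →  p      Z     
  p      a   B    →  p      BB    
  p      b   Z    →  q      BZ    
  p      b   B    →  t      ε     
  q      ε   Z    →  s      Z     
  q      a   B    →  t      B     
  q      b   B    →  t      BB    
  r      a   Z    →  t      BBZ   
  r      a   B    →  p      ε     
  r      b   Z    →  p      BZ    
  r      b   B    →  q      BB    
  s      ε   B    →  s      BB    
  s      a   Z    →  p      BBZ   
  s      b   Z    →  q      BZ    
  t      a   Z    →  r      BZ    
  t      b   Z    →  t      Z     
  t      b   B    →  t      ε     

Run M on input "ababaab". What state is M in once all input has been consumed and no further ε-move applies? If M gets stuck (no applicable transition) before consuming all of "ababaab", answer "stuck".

q

(p, ababaab, Z)
  read a, top Z: go to p, push Z → (p, babaab, Z)
  read b, top Z: go to q, push BZ → (q, abaab, BZ)
  read a, top B: go to t, push B → (t, baab, BZ)
  read b, top B: go to t, push ε → (t, aab, Z)
  read a, top Z: go to r, push BZ → (r, ab, BZ)
  read a, top B: go to p, push ε → (p, b, Z)
  read b, top Z: go to q, push BZ → (q, ε, BZ)
All input consumed; M is in state q.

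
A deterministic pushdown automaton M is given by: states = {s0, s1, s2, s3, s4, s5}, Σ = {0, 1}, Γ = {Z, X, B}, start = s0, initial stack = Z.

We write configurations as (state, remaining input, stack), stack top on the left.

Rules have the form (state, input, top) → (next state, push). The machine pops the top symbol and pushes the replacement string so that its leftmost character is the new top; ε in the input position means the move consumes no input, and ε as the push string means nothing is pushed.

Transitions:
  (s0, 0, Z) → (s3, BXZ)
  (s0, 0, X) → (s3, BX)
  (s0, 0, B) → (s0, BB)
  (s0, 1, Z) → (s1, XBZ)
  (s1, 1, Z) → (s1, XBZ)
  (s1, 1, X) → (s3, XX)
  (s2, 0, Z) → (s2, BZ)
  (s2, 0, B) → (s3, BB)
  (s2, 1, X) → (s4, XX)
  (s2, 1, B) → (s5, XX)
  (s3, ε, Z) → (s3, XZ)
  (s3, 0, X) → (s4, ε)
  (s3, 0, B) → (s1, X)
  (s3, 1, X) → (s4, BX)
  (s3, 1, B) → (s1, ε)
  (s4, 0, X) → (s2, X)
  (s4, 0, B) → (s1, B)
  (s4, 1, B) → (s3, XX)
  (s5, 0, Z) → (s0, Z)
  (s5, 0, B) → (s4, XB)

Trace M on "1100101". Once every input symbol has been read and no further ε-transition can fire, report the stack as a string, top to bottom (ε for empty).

(s0, 1100101, Z)
  read 1, top Z: go to s1, push XBZ → (s1, 100101, XBZ)
  read 1, top X: go to s3, push XX → (s3, 00101, XXBZ)
  read 0, top X: go to s4, push ε → (s4, 0101, XBZ)
  read 0, top X: go to s2, push X → (s2, 101, XBZ)
  read 1, top X: go to s4, push XX → (s4, 01, XXBZ)
  read 0, top X: go to s2, push X → (s2, 1, XXBZ)
  read 1, top X: go to s4, push XX → (s4, ε, XXXBZ)
All input consumed in state s4 with stack XXXBZ.

XXXBZ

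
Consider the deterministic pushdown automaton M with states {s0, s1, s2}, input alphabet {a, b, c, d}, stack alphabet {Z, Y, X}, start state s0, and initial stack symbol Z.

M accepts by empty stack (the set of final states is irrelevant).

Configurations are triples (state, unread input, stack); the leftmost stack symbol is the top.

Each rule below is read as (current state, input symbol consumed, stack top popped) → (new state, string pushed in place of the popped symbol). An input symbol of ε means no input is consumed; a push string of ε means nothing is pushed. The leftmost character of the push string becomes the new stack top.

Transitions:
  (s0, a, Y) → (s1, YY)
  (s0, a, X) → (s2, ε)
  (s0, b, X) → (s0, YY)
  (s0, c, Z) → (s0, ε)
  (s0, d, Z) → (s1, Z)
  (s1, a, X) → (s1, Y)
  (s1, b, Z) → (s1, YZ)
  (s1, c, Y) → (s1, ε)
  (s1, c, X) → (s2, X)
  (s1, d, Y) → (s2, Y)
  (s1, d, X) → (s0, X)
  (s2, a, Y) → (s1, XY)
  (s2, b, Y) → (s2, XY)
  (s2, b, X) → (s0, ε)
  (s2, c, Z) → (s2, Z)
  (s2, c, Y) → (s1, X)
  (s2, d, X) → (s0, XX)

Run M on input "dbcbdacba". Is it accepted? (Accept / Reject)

Reject

(s0, dbcbdacba, Z)
  read d, top Z: go to s1, push Z → (s1, bcbdacba, Z)
  read b, top Z: go to s1, push YZ → (s1, cbdacba, YZ)
  read c, top Y: go to s1, push ε → (s1, bdacba, Z)
  read b, top Z: go to s1, push YZ → (s1, dacba, YZ)
  read d, top Y: go to s2, push Y → (s2, acba, YZ)
  read a, top Y: go to s1, push XY → (s1, cba, XYZ)
  read c, top X: go to s2, push X → (s2, ba, XYZ)
  read b, top X: go to s0, push ε → (s0, a, YZ)
  read a, top Y: go to s1, push YY → (s1, ε, YYZ)
All input consumed; stack is YYZ, not empty, and no further ε-move applies.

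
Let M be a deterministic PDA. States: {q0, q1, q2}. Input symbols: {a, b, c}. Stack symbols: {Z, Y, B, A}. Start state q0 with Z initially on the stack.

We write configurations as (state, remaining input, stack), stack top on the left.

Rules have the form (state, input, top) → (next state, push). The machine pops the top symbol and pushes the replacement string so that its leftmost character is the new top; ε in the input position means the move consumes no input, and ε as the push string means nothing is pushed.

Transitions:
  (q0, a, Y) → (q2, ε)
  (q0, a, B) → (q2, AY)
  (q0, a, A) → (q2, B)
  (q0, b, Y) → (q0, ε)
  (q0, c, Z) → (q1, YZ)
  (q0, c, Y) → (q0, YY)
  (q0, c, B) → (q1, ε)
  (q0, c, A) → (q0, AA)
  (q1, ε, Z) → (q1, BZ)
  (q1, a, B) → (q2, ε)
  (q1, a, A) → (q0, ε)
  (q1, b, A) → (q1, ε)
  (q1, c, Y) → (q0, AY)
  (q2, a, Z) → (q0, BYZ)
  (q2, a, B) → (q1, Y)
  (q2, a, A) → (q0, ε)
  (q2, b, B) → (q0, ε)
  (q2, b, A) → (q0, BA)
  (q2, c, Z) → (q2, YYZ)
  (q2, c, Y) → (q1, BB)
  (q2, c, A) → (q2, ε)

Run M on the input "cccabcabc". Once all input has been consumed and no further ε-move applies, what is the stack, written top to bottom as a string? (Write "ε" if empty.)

AAYZ

(q0, cccabcabc, Z)
  read c, top Z: go to q1, push YZ → (q1, ccabcabc, YZ)
  read c, top Y: go to q0, push AY → (q0, cabcabc, AYZ)
  read c, top A: go to q0, push AA → (q0, abcabc, AAYZ)
  read a, top A: go to q2, push B → (q2, bcabc, BAYZ)
  read b, top B: go to q0, push ε → (q0, cabc, AYZ)
  read c, top A: go to q0, push AA → (q0, abc, AAYZ)
  read a, top A: go to q2, push B → (q2, bc, BAYZ)
  read b, top B: go to q0, push ε → (q0, c, AYZ)
  read c, top A: go to q0, push AA → (q0, ε, AAYZ)
All input consumed in state q0 with stack AAYZ.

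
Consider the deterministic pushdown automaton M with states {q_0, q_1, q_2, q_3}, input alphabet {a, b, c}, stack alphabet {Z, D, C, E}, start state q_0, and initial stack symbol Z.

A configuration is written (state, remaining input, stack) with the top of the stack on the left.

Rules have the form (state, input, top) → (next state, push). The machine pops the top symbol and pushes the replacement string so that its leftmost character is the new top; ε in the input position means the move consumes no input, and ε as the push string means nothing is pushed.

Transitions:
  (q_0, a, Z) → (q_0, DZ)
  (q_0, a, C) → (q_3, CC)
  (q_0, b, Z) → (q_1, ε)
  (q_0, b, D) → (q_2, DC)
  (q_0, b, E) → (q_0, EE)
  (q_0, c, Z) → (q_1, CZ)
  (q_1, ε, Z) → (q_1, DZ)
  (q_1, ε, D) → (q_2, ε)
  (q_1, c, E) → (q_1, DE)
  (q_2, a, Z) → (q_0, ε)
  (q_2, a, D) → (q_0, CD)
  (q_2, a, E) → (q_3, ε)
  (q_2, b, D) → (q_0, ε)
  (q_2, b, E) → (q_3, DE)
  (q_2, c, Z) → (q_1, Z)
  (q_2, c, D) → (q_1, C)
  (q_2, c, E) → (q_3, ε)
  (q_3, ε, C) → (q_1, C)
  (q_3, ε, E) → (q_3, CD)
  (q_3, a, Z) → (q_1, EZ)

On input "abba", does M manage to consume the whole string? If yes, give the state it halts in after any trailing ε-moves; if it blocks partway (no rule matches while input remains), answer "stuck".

q_1

(q_0, abba, Z)
  read a, top Z: go to q_0, push DZ → (q_0, bba, DZ)
  read b, top D: go to q_2, push DC → (q_2, ba, DCZ)
  read b, top D: go to q_0, push ε → (q_0, a, CZ)
  read a, top C: go to q_3, push CC → (q_3, ε, CCZ)
  ε-move, top C: go to q_1, push C → (q_1, ε, CCZ)
All input consumed; M is in state q_1.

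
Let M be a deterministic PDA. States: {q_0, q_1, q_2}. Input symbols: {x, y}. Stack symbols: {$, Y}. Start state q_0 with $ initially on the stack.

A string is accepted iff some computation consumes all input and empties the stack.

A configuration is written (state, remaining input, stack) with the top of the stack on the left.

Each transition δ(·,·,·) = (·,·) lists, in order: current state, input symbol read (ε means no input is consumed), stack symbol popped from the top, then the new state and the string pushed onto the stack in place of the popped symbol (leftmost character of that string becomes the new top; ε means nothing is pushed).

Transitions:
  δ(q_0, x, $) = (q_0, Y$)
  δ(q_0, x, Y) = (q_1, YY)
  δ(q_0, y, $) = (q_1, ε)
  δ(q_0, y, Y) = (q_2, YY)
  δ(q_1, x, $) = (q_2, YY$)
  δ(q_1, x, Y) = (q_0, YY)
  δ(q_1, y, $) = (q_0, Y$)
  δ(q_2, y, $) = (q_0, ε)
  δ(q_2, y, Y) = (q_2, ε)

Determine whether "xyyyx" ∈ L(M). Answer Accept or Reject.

Reject

(q_0, xyyyx, $)
  read x, top $: go to q_0, push Y$ → (q_0, yyyx, Y$)
  read y, top Y: go to q_2, push YY → (q_2, yyx, YY$)
  read y, top Y: go to q_2, push ε → (q_2, yx, Y$)
  read y, top Y: go to q_2, push ε → (q_2, x, $)
No transition applies at (q_2, x, $); input not fully consumed.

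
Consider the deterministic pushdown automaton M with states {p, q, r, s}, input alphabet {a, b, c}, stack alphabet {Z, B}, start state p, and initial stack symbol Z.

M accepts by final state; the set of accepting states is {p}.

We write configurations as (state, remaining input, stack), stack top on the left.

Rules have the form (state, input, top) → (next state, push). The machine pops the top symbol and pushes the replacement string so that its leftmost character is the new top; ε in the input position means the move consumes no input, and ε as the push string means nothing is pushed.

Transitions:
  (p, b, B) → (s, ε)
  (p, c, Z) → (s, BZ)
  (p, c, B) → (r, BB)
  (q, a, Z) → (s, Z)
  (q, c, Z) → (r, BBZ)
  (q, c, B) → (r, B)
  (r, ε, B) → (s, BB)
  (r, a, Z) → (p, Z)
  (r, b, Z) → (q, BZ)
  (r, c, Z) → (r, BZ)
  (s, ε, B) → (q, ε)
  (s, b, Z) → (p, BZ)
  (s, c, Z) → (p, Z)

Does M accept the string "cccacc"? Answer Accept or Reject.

(p, cccacc, Z)
  read c, top Z: go to s, push BZ → (s, ccacc, BZ)
  ε-move, top B: go to q, push ε → (q, ccacc, Z)
  read c, top Z: go to r, push BBZ → (r, cacc, BBZ)
  ε-move, top B: go to s, push BB → (s, cacc, BBBZ)
  ε-move, top B: go to q, push ε → (q, cacc, BBZ)
  read c, top B: go to r, push B → (r, acc, BBZ)
  ε-move, top B: go to s, push BB → (s, acc, BBBZ)
  ε-move, top B: go to q, push ε → (q, acc, BBZ)
No transition applies at (q, acc, BBZ); input not fully consumed.

Reject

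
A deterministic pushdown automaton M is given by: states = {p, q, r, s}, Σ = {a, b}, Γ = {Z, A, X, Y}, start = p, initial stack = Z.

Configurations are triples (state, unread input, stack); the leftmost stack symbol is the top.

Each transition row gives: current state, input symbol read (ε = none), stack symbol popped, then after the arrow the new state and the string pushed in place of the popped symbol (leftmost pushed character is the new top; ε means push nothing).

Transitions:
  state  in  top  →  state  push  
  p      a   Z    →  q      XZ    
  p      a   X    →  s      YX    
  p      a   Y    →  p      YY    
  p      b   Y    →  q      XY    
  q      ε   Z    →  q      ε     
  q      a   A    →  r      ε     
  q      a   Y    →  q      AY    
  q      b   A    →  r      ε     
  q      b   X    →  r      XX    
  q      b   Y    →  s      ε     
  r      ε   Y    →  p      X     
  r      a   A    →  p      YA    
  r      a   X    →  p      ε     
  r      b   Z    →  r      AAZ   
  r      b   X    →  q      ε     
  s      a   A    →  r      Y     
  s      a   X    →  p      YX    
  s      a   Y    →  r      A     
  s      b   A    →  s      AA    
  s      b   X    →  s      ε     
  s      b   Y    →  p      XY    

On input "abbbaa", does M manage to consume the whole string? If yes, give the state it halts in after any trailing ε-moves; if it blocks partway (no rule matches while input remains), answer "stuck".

s

(p, abbbaa, Z)
  read a, top Z: go to q, push XZ → (q, bbbaa, XZ)
  read b, top X: go to r, push XX → (r, bbaa, XXZ)
  read b, top X: go to q, push ε → (q, baa, XZ)
  read b, top X: go to r, push XX → (r, aa, XXZ)
  read a, top X: go to p, push ε → (p, a, XZ)
  read a, top X: go to s, push YX → (s, ε, YXZ)
All input consumed; M is in state s.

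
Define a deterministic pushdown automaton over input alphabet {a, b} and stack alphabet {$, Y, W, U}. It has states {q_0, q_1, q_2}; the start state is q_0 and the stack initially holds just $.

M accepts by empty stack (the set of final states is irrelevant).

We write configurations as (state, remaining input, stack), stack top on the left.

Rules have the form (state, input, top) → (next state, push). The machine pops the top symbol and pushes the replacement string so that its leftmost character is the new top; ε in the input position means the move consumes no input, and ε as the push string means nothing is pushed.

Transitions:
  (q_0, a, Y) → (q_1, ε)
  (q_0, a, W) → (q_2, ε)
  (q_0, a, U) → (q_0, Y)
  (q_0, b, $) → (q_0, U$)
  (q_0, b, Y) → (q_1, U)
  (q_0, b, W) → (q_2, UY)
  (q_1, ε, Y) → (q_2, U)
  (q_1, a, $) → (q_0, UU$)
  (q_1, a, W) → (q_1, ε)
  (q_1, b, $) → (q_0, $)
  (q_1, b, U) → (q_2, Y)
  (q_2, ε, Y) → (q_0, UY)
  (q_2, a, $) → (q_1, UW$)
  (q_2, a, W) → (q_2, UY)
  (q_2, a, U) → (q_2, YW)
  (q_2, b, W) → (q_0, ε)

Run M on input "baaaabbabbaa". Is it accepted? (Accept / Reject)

Reject

(q_0, baaaabbabbaa, $) ⊢ (q_0, aaaabbabbaa, U$) ⊢ (q_0, aaabbabbaa, Y$) ⊢ (q_1, aabbabbaa, $) ⊢ (q_0, abbabbaa, UU$) ⊢ (q_0, bbabbaa, YU$) ⊢ (q_1, babbaa, UU$) ⊢ (q_2, abbaa, YU$) ⊢ (q_0, abbaa, UYU$) ⊢ (q_0, bbaa, YYU$) ⊢ (q_1, baa, UYU$) ⊢ (q_2, aa, YYU$) ⊢ (q_0, aa, UYYU$) ⊢ (q_0, a, YYYU$) ⊢ (q_1, ε, YYU$) ⊢ (q_2, ε, UYU$)
All input consumed; stack is UYU$, not empty, and no further ε-move applies.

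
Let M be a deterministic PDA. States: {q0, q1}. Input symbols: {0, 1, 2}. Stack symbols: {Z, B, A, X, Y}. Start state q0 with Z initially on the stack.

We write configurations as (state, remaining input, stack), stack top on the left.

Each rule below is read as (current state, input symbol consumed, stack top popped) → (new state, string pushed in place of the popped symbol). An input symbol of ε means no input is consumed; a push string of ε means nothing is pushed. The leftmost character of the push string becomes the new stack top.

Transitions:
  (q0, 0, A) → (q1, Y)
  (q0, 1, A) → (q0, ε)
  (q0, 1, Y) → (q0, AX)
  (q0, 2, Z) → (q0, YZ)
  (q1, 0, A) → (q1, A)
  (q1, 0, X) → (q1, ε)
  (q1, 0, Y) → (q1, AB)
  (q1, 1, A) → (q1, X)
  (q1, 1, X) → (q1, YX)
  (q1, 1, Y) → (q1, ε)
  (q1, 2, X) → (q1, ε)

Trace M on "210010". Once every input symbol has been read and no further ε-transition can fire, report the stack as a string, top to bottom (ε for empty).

BXZ

(q0, 210010, Z)
  read 2, top Z: go to q0, push YZ → (q0, 10010, YZ)
  read 1, top Y: go to q0, push AX → (q0, 0010, AXZ)
  read 0, top A: go to q1, push Y → (q1, 010, YXZ)
  read 0, top Y: go to q1, push AB → (q1, 10, ABXZ)
  read 1, top A: go to q1, push X → (q1, 0, XBXZ)
  read 0, top X: go to q1, push ε → (q1, ε, BXZ)
All input consumed in state q1 with stack BXZ.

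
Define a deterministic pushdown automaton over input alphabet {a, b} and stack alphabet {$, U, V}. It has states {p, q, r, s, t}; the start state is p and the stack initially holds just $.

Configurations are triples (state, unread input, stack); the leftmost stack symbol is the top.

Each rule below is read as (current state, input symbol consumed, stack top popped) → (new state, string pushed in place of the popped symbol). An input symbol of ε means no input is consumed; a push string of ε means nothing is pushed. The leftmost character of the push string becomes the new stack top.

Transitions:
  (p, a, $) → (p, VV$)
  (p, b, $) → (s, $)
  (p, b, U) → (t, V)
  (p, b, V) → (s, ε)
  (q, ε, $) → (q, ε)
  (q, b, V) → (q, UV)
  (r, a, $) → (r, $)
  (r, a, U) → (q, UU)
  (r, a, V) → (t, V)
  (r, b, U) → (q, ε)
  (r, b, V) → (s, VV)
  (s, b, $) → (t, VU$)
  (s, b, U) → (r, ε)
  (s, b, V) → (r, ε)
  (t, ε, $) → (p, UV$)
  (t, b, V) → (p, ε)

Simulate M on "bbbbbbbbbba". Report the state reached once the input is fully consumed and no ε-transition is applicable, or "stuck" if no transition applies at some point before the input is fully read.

p

(p, bbbbbbbbbba, $)
  read b, top $: go to s, push $ → (s, bbbbbbbbba, $)
  read b, top $: go to t, push VU$ → (t, bbbbbbbba, VU$)
  read b, top V: go to p, push ε → (p, bbbbbbba, U$)
  read b, top U: go to t, push V → (t, bbbbbba, V$)
  read b, top V: go to p, push ε → (p, bbbbba, $)
  read b, top $: go to s, push $ → (s, bbbba, $)
  read b, top $: go to t, push VU$ → (t, bbba, VU$)
  read b, top V: go to p, push ε → (p, bba, U$)
  read b, top U: go to t, push V → (t, ba, V$)
  read b, top V: go to p, push ε → (p, a, $)
  read a, top $: go to p, push VV$ → (p, ε, VV$)
All input consumed; M is in state p.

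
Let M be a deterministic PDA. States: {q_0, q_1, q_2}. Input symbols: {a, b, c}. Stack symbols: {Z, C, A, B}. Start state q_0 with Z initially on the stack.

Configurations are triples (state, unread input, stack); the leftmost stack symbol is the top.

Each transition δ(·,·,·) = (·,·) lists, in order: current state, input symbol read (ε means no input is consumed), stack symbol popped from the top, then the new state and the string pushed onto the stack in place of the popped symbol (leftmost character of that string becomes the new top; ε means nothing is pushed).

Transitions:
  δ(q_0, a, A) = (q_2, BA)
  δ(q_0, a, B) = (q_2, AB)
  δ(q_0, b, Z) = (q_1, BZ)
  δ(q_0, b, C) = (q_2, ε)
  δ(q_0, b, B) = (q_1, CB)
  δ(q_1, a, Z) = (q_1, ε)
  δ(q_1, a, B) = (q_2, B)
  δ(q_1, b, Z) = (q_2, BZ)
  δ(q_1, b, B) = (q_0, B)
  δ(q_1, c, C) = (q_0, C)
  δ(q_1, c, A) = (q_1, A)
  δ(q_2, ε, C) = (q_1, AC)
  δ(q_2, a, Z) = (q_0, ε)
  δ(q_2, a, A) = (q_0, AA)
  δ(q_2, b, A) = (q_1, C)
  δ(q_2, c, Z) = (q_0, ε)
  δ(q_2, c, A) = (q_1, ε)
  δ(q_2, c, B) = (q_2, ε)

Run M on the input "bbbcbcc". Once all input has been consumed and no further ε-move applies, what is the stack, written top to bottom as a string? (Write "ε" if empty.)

ε

(q_0, bbbcbcc, Z)
  read b, top Z: go to q_1, push BZ → (q_1, bbcbcc, BZ)
  read b, top B: go to q_0, push B → (q_0, bcbcc, BZ)
  read b, top B: go to q_1, push CB → (q_1, cbcc, CBZ)
  read c, top C: go to q_0, push C → (q_0, bcc, CBZ)
  read b, top C: go to q_2, push ε → (q_2, cc, BZ)
  read c, top B: go to q_2, push ε → (q_2, c, Z)
  read c, top Z: go to q_0, push ε → (q_0, ε, ε)
All input consumed in state q_0 with stack ε.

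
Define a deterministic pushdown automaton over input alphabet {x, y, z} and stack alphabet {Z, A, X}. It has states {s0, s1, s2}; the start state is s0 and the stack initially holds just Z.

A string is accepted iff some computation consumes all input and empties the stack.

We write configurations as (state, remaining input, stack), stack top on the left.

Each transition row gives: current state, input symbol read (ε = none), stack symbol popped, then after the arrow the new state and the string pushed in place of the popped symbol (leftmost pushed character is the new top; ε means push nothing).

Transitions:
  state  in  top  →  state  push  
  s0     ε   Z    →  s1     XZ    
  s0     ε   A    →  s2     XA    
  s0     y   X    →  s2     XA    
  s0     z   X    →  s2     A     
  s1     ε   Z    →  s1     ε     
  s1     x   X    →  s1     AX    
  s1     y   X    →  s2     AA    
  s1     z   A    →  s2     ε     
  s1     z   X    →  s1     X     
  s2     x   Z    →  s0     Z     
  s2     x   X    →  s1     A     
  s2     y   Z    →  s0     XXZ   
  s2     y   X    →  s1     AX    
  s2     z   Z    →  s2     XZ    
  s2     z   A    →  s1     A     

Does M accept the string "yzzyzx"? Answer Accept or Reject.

(s0, yzzyzx, Z)
  ε-move, top Z: go to s1, push XZ → (s1, yzzyzx, XZ)
  read y, top X: go to s2, push AA → (s2, zzyzx, AAZ)
  read z, top A: go to s1, push A → (s1, zyzx, AAZ)
  read z, top A: go to s2, push ε → (s2, yzx, AZ)
No transition applies at (s2, yzx, AZ); input not fully consumed.

Reject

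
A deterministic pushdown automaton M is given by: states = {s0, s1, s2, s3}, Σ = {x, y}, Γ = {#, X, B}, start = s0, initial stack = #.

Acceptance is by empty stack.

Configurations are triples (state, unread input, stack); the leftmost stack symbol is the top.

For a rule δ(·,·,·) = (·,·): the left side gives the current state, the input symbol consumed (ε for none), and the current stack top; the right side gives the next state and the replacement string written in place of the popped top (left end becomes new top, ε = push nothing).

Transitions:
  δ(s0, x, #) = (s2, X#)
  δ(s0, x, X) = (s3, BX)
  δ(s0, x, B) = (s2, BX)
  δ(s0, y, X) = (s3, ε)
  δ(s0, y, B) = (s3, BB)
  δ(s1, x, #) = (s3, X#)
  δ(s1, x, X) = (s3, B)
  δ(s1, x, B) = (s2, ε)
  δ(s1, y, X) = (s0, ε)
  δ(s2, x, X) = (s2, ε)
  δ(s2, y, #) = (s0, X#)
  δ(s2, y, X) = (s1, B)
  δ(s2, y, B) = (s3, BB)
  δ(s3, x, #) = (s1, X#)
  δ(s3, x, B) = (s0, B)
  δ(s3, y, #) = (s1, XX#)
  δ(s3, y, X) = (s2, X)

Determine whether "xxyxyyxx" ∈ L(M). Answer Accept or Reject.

Reject

(s0, xxyxyyxx, #) ⊢ (s2, xyxyyxx, X#) ⊢ (s2, yxyyxx, #) ⊢ (s0, xyyxx, X#) ⊢ (s3, yyxx, BX#)
No transition applies at (s3, yyxx, BX#); input not fully consumed.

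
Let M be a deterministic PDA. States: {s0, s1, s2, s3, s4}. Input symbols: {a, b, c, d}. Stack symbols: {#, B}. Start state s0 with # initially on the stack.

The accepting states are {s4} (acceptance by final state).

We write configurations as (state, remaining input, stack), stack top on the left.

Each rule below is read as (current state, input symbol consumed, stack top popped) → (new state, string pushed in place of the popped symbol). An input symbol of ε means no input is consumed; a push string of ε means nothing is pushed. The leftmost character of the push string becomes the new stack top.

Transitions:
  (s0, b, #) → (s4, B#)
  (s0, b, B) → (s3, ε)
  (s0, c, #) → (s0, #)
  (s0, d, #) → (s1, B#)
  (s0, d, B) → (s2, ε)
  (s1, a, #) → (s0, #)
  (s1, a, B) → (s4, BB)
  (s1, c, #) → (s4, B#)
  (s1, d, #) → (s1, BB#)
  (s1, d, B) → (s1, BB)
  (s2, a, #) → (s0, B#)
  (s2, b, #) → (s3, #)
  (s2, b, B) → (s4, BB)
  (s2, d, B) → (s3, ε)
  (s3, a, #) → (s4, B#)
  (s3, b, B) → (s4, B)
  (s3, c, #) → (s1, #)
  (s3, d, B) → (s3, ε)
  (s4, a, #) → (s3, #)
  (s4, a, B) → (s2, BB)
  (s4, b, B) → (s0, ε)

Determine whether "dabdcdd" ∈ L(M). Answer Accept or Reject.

(s0, dabdcdd, #) ⊢ (s1, abdcdd, B#) ⊢ (s4, bdcdd, BB#) ⊢ (s0, dcdd, B#) ⊢ (s2, cdd, #)
No transition applies at (s2, cdd, #); input not fully consumed.

Reject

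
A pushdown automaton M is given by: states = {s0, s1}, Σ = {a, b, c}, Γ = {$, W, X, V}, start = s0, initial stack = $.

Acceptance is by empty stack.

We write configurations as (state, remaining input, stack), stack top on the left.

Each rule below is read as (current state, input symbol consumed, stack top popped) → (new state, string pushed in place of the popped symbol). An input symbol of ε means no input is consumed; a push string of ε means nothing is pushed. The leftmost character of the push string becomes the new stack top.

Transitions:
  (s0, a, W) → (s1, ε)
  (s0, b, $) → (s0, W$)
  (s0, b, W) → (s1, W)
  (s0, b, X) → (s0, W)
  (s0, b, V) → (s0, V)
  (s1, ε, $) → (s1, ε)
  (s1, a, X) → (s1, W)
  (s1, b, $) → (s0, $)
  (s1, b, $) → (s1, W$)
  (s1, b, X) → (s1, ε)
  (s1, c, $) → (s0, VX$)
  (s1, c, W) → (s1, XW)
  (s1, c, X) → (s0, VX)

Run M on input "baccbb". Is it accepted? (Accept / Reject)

Reject

No computation consumes all input and empties the stack.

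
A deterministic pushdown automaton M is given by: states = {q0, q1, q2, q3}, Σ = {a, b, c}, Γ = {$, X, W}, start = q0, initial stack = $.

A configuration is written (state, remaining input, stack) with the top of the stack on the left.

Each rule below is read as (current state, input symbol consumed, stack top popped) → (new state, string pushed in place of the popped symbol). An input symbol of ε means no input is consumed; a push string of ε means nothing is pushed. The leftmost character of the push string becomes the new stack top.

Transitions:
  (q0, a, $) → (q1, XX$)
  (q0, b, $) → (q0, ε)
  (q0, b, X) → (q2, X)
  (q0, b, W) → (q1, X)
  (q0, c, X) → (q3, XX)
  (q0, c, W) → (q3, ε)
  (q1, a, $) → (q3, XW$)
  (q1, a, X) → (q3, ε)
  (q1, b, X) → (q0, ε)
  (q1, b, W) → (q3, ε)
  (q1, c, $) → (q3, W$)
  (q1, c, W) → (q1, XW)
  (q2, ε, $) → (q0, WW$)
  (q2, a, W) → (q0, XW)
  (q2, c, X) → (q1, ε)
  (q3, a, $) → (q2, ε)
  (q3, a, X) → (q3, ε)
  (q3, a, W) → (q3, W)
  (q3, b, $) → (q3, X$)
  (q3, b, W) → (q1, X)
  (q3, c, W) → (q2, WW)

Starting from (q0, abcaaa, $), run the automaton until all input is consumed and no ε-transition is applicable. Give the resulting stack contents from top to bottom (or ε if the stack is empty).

ε

(q0, abcaaa, $)
  read a, top $: go to q1, push XX$ → (q1, bcaaa, XX$)
  read b, top X: go to q0, push ε → (q0, caaa, X$)
  read c, top X: go to q3, push XX → (q3, aaa, XX$)
  read a, top X: go to q3, push ε → (q3, aa, X$)
  read a, top X: go to q3, push ε → (q3, a, $)
  read a, top $: go to q2, push ε → (q2, ε, ε)
All input consumed in state q2 with stack ε.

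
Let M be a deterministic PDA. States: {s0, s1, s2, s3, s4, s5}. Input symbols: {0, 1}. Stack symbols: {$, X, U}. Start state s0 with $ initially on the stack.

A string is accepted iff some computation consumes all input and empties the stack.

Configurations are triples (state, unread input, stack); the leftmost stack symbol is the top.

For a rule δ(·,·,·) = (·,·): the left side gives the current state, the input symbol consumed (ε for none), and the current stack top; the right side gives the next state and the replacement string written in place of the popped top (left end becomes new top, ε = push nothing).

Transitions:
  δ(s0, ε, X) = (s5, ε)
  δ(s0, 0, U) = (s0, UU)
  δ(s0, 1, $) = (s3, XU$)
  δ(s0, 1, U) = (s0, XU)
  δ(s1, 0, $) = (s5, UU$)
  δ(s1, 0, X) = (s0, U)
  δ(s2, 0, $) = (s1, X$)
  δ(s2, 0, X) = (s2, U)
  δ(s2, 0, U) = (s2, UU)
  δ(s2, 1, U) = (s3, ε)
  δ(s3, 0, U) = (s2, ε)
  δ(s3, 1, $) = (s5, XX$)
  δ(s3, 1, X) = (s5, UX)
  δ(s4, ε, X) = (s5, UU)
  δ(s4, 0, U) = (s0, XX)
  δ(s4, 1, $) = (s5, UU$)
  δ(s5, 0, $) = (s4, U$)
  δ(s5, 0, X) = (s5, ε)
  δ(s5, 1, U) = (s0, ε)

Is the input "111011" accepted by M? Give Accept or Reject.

(s0, 111011, $)
  read 1, top $: go to s3, push XU$ → (s3, 11011, XU$)
  read 1, top X: go to s5, push UX → (s5, 1011, UXU$)
  read 1, top U: go to s0, push ε → (s0, 011, XU$)
  ε-move, top X: go to s5, push ε → (s5, 011, U$)
No transition applies at (s5, 011, U$); input not fully consumed.

Reject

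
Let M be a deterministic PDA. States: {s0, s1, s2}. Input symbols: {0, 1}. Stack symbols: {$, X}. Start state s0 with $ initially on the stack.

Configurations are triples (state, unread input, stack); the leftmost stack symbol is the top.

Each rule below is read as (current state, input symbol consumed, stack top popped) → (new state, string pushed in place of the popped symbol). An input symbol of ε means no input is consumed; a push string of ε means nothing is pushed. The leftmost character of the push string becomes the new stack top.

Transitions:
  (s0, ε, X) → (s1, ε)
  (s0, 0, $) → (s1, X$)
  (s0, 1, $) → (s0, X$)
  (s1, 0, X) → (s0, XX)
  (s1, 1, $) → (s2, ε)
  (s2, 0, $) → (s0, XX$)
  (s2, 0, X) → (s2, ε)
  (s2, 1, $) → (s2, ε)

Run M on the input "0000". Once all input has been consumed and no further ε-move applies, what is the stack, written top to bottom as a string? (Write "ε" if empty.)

X$

(s0, 0000, $)
  read 0, top $: go to s1, push X$ → (s1, 000, X$)
  read 0, top X: go to s0, push XX → (s0, 00, XX$)
  ε-move, top X: go to s1, push ε → (s1, 00, X$)
  read 0, top X: go to s0, push XX → (s0, 0, XX$)
  ε-move, top X: go to s1, push ε → (s1, 0, X$)
  read 0, top X: go to s0, push XX → (s0, ε, XX$)
  ε-move, top X: go to s1, push ε → (s1, ε, X$)
All input consumed in state s1 with stack X$.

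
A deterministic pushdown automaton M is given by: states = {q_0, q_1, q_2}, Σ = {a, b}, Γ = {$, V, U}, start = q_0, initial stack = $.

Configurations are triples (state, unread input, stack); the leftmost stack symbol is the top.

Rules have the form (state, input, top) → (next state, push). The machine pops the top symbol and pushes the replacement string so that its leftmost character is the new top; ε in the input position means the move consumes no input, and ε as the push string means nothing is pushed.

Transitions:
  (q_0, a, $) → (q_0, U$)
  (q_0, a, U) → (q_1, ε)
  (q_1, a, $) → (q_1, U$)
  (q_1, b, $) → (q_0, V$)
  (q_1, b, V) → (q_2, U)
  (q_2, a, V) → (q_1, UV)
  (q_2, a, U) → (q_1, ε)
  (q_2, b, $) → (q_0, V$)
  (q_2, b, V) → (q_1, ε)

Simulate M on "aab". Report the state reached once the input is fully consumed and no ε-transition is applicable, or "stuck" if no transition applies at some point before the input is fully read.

q_0

(q_0, aab, $)
  read a, top $: go to q_0, push U$ → (q_0, ab, U$)
  read a, top U: go to q_1, push ε → (q_1, b, $)
  read b, top $: go to q_0, push V$ → (q_0, ε, V$)
All input consumed; M is in state q_0.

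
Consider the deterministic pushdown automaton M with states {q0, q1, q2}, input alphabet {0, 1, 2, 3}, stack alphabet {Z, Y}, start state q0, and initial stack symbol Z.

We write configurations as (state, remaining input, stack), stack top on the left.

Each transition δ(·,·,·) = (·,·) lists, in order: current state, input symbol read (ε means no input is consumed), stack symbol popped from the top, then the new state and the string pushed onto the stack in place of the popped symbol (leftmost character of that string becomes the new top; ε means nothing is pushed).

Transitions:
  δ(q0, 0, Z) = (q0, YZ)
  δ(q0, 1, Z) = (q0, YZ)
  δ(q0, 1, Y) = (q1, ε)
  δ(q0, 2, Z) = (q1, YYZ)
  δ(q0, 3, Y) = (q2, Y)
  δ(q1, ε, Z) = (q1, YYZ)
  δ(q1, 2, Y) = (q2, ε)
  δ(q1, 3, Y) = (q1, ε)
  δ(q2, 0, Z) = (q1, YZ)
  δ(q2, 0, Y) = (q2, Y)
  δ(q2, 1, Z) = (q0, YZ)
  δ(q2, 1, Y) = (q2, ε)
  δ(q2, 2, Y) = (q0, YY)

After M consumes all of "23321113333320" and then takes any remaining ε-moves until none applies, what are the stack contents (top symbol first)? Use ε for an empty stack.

YZ

(q0, 23321113333320, Z) ⊢ (q1, 3321113333320, YYZ) ⊢ (q1, 321113333320, YZ) ⊢ (q1, 21113333320, Z) ⊢ (q1, 21113333320, YYZ) ⊢ (q2, 1113333320, YZ) ⊢ (q2, 113333320, Z) ⊢ (q0, 13333320, YZ) ⊢ (q1, 3333320, Z) ⊢ (q1, 3333320, YYZ) ⊢ (q1, 333320, YZ) ⊢ (q1, 33320, Z) ⊢ (q1, 33320, YYZ) ⊢ (q1, 3320, YZ) ⊢ (q1, 320, Z) ⊢ (q1, 320, YYZ) ⊢ (q1, 20, YZ) ⊢ (q2, 0, Z) ⊢ (q1, ε, YZ)
All input consumed in state q1 with stack YZ.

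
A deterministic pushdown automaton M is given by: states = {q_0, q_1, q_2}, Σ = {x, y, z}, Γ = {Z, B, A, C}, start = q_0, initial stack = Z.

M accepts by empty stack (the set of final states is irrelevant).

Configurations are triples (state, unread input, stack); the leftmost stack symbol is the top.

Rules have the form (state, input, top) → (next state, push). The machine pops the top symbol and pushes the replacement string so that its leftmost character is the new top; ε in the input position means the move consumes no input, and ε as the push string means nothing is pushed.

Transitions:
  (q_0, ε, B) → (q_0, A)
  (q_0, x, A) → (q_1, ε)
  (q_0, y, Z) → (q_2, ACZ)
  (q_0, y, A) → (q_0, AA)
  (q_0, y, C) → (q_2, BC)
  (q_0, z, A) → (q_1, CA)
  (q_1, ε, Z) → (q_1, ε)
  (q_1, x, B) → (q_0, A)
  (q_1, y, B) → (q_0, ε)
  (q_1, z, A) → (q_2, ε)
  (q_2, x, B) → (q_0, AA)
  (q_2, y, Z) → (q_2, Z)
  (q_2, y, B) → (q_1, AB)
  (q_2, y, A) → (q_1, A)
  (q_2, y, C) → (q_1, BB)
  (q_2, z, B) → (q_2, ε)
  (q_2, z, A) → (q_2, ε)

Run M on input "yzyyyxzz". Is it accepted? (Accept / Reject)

(q_0, yzyyyxzz, Z)
  read y, top Z: go to q_2, push ACZ → (q_2, zyyyxzz, ACZ)
  read z, top A: go to q_2, push ε → (q_2, yyyxzz, CZ)
  read y, top C: go to q_1, push BB → (q_1, yyxzz, BBZ)
  read y, top B: go to q_0, push ε → (q_0, yxzz, BZ)
  ε-move, top B: go to q_0, push A → (q_0, yxzz, AZ)
  read y, top A: go to q_0, push AA → (q_0, xzz, AAZ)
  read x, top A: go to q_1, push ε → (q_1, zz, AZ)
  read z, top A: go to q_2, push ε → (q_2, z, Z)
No transition applies at (q_2, z, Z); input not fully consumed.

Reject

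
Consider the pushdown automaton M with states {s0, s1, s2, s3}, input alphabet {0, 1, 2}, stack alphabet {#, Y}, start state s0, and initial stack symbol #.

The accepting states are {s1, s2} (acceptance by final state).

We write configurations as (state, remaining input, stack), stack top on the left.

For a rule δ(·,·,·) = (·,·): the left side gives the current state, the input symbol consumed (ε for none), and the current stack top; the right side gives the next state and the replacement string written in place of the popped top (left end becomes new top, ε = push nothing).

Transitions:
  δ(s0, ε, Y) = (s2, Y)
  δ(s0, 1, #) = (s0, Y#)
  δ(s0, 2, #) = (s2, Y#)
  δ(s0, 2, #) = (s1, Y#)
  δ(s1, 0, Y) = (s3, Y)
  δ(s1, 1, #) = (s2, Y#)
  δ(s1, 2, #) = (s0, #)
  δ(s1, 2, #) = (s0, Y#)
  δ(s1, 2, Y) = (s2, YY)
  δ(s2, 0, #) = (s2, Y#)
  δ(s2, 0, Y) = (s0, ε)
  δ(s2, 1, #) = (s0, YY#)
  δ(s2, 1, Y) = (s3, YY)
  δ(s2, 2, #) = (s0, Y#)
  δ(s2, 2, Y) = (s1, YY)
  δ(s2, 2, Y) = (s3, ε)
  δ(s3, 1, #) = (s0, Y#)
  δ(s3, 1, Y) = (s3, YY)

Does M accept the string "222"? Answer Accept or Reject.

One accepting computation: (s0, 222, #) ⊢ (s2, 22, Y#) ⊢ (s1, 2, YY#) ⊢ (s2, ε, YYY#)
All input consumed and state s2 ∈ F.

Accept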